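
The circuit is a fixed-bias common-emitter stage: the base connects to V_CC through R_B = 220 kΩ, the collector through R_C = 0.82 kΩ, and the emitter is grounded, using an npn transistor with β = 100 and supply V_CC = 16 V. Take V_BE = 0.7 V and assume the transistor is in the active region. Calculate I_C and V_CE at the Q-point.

I_C ≈ 7 mA, V_CE ≈ 10 V

Base loop: V_CC = I_B·R_B + V_BE, so I_B = (16 − 0.7)/220 kΩ = 0.0695 mA.
In the active region I_C = β·I_B = 100 × 0.0695 = 6.95 mA.
Collector loop: V_CE = V_CC − I_C·R_C = 16 − 6.95×0.82 = 10.3 V.
Since V_CE = 10.3 V > V_CE(sat) ≈ 0.2 V, the transistor is in the active region as assumed.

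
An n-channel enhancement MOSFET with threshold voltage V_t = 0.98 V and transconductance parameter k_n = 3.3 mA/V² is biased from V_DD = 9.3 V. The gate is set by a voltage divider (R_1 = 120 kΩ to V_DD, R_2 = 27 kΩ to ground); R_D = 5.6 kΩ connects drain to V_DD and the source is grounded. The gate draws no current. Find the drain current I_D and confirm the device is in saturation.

I_D ≈ 0.87 mA

V_G = V_DD·R_2/(R_1+R_2) = 9.3×27/147 = 1.71 V. With the source grounded, V_GS = V_G = 1.71 V.
Assume saturation: I_D = (k_n/2)(V_GS − V_t)² = (3.3/2)×(1.71 − 0.98)² = 1.65×0.728² = 0.875 mA.
V_DS = V_DD − I_D·R_D = 9.3 − 0.875×5.6 = 4.4 V.
Saturation requires V_DS ≥ V_GS − V_t = 0.728 V; 4.4 ≥ 0.728 ✓.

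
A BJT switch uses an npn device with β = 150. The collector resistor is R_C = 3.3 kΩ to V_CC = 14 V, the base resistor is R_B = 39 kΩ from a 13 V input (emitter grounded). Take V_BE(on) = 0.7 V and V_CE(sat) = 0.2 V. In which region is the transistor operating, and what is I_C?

saturation; I_C ≈ 4.2 mA

Assume active: I_B = (13 − 0.7)/39 = 0.315 mA, giving I_C = β·I_B = 47.3 mA.
But then V_CE = 14 − 47.3×3.3 = -142 V < V_CE(sat) = 0.2 V — impossible in the active region.
So the transistor is saturated. With V_CE = 0.2 V, I_C = (V_CC − 0.2)/R_C = 13.8/3.3 = 4.18 mA.
Check: β·I_B = 47.3 mA > I_C = 4.18 mA, confirming saturation.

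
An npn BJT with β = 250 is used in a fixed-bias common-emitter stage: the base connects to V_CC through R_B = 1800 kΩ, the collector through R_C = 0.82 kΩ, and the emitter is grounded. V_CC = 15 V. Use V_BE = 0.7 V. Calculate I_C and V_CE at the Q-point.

Base loop: V_CC = I_B·R_B + V_BE, so I_B = (15 − 0.7)/1800 kΩ = 0.00794 mA.
In the active region I_C = β·I_B = 250 × 0.00794 = 1.99 mA.
Collector loop: V_CE = V_CC − I_C·R_C = 15 − 1.99×0.82 = 13.4 V.
Since V_CE = 13.4 V > V_CE(sat) ≈ 0.2 V, the transistor is in the active region as assumed.

I_C ≈ 2 mA, V_CE ≈ 13 V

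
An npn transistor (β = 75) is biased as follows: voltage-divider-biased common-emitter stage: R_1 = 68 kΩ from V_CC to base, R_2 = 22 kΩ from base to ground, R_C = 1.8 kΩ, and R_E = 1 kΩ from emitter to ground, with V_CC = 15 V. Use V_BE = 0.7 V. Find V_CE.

Thevenize the base divider: V_Th = V_CC·R_2/(R_1+R_2) = 15×22/90 = 3.67 V, R_Th = R_1‖R_2 = 16.6 kΩ.
Base-emitter loop: V_Th = I_B·R_Th + V_BE + (β+1)I_B·R_E, so I_B = (3.67 − 0.7) / (16.6 + 76×1) = 0.032 mA.
I_C = β·I_B = 75×0.032 = 2.4 mA, and I_E = (β+1)I_B = 2.43 mA.
V_CE = V_CC − I_C·R_C − I_E·R_E = 15 − 2.4×1.8 − 2.43×1 = 8.24 V.
V_CE = 8.24 V > 0.2 V confirms active-region operation.

V_CE ≈ 8.2 V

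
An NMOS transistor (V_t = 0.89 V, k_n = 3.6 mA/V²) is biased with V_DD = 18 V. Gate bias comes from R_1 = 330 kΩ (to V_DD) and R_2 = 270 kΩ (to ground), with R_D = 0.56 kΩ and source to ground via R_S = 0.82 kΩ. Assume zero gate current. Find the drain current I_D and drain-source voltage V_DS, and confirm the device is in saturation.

V_G = V_DD·R_2/(R_1+R_2) = 18×270/600 = 8.1 V.
Assume saturation: I_D = (k_n/2)(V_GS − V_t)² with V_GS = V_G − I_D·R_S = 8.1 − 0.82·I_D.
Substituting gives 1.21·I_D² − 22.3·I_D + 93.6 = 0, with roots I_D = 6.48 or 11.9 mA.
The root I_D = 11.9 mA gives V_GS = -1.68 V ≤ V_t, so take I_D = 6.48 mA.
Then V_GS = 2.79 V and V_DS = V_DD − I_D(R_D+R_S) = 18 − 6.48×1.38 = 9.06 V.
Saturation requires V_DS ≥ V_GS − V_t = 1.9 V; 9.06 ≥ 1.9 ✓.

I_D ≈ 6.5 mA, V_DS ≈ 9.1 V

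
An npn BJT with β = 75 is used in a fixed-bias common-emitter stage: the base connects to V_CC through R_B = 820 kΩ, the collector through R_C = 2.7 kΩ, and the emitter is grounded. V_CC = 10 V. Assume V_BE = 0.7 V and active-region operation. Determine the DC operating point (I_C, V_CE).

I_C ≈ 0.85 mA, V_CE ≈ 7.7 V

Base loop: V_CC = I_B·R_B + V_BE, so I_B = (10 − 0.7)/820 kΩ = 0.0113 mA.
In the active region I_C = β·I_B = 75 × 0.0113 = 0.851 mA.
Collector loop: V_CE = V_CC − I_C·R_C = 10 − 0.851×2.7 = 7.7 V.
Since V_CE = 7.7 V > V_CE(sat) ≈ 0.2 V, the transistor is in the active region as assumed.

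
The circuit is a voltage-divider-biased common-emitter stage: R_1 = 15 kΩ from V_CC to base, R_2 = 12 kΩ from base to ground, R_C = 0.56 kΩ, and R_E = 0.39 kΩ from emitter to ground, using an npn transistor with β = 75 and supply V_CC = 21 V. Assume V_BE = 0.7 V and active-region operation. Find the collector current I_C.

Thevenize the base divider: V_Th = V_CC·R_2/(R_1+R_2) = 21×12/27 = 9.33 V, R_Th = R_1‖R_2 = 6.67 kΩ.
Base-emitter loop: V_Th = I_B·R_Th + V_BE + (β+1)I_B·R_E, so I_B = (9.33 − 0.7) / (6.67 + 76×0.39) = 0.238 mA.
I_C = β·I_B = 75×0.238 = 17.8 mA, and I_E = (β+1)I_B = 18.1 mA.
V_CE = V_CC − I_C·R_C − I_E·R_E = 21 − 17.8×0.56 − 18.1×0.39 = 3.96 V.
V_CE = 3.96 V > 0.2 V confirms active-region operation.

I_C ≈ 18 mA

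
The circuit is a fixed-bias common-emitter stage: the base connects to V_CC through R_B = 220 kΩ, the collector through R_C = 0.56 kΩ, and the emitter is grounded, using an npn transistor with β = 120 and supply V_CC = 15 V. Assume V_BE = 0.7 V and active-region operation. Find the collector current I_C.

Base loop: V_CC = I_B·R_B + V_BE, so I_B = (15 − 0.7)/220 kΩ = 0.065 mA.
In the active region I_C = β·I_B = 120 × 0.065 = 7.8 mA.
Collector loop: V_CE = V_CC − I_C·R_C = 15 − 7.8×0.56 = 10.6 V.
Since V_CE = 10.6 V > V_CE(sat) ≈ 0.2 V, the transistor is in the active region as assumed.

I_C ≈ 7.8 mA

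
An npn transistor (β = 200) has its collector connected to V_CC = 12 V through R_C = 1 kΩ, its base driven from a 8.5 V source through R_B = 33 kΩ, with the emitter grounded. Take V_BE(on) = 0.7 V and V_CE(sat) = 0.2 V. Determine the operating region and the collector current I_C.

Assume active: I_B = (8.5 − 0.7)/33 = 0.236 mA, giving I_C = β·I_B = 47.3 mA.
But then V_CE = 12 − 47.3×1 = -35.3 V < V_CE(sat) = 0.2 V — impossible in the active region.
So the transistor is saturated. With V_CE = 0.2 V, I_C = (V_CC − 0.2)/R_C = 11.8/1 = 11.8 mA.
Check: β·I_B = 47.3 mA > I_C = 11.8 mA, confirming saturation.

saturation; I_C ≈ 12 mA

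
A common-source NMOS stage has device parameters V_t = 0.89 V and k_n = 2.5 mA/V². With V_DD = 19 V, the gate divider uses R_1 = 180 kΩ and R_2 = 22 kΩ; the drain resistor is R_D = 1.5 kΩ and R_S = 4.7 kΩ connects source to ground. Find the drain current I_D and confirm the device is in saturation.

I_D ≈ 0.17 mA

V_G = V_DD·R_2/(R_1+R_2) = 19×22/202 = 2.07 V.
Assume saturation: I_D = (k_n/2)(V_GS − V_t)² with V_GS = V_G − I_D·R_S = 2.07 − 4.7·I_D.
Substituting gives 27.6·I_D² − 14.9·I_D + 1.74 = 0, with roots I_D = 0.172 or 0.366 mA.
The root I_D = 0.366 mA gives V_GS = 0.349 V ≤ V_t, so take I_D = 0.172 mA.
Then V_GS = 1.26 V and V_DS = V_DD − I_D(R_D+R_S) = 19 − 0.172×6.2 = 17.9 V.
Saturation requires V_DS ≥ V_GS − V_t = 0.371 V; 17.9 ≥ 0.371 ✓.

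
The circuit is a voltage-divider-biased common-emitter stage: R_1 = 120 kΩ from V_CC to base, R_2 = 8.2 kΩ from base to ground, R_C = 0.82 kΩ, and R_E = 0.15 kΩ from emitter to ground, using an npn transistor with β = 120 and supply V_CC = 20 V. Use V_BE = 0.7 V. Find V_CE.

V_CE ≈ 17 V

Thevenize the base divider: V_Th = V_CC·R_2/(R_1+R_2) = 20×8.2/128 = 1.28 V, R_Th = R_1‖R_2 = 7.68 kΩ.
Base-emitter loop: V_Th = I_B·R_Th + V_BE + (β+1)I_B·R_E, so I_B = (1.28 − 0.7) / (7.68 + 121×0.15) = 0.0224 mA.
I_C = β·I_B = 120×0.0224 = 2.69 mA, and I_E = (β+1)I_B = 2.71 mA.
V_CE = V_CC − I_C·R_C − I_E·R_E = 20 − 2.69×0.82 − 2.71×0.15 = 17.4 V.
V_CE = 17.4 V > 0.2 V confirms active-region operation.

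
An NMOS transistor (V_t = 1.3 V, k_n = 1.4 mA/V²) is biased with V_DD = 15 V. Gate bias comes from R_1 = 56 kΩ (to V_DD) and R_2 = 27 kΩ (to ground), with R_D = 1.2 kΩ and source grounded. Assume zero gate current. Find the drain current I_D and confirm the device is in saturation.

V_G = V_DD·R_2/(R_1+R_2) = 15×27/83 = 4.88 V. With the source grounded, V_GS = V_G = 4.88 V.
Assume saturation: I_D = (k_n/2)(V_GS − V_t)² = (1.4/2)×(4.88 − 1.3)² = 0.7×3.58² = 8.97 mA.
V_DS = V_DD − I_D·R_D = 15 − 8.97×1.2 = 4.24 V.
Saturation requires V_DS ≥ V_GS − V_t = 3.58 V; 4.24 ≥ 3.58 ✓.

I_D ≈ 9 mA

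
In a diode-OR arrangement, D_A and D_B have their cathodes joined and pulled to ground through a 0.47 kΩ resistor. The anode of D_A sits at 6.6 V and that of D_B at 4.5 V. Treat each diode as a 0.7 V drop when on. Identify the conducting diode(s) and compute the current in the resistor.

Only D_A conducts; I_R ≈ 13 mA

Assume both conduct. Then node N would need to be at both 6.6−0.7 = 5.9 V and 4.5−0.7 = 3.8 V, which is impossible.
Assume only D_A conducts: V_N = 6.6 − 0.7 = 5.9 V, so I_R = 5.9/0.47 = 12.6 mA.
Check D_B: its anode-to-cathode voltage is 4.5 − 5.9 = -1.4 V < 0.7 V, so it is off. The assumption is consistent.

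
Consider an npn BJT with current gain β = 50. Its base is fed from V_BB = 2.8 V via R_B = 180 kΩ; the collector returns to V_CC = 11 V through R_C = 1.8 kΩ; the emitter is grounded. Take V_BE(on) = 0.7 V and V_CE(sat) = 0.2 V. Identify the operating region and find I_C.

Assume active. Base-emitter loop: I_B = (V_BB − V_BE)/R_B = (2.8 − 0.7)/180 = 0.0117 mA.
I_C = β·I_B = 50×0.0117 = 0.583 mA.
V_CE = V_CC − I_C·R_C = 11 − 0.583×1.8 = 9.95 V > V_CE(sat), so the active-region assumption holds.

active; I_C ≈ 0.58 mA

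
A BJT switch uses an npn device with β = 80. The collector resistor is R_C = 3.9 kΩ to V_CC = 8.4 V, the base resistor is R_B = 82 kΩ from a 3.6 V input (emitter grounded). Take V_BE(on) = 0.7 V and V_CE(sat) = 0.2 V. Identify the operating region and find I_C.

Assume active: I_B = (3.6 − 0.7)/82 = 0.0354 mA, giving I_C = β·I_B = 2.83 mA.
But then V_CE = 8.4 − 2.83×3.9 = -2.63 V < V_CE(sat) = 0.2 V — impossible in the active region.
So the transistor is saturated. With V_CE = 0.2 V, I_C = (V_CC − 0.2)/R_C = 8.2/3.9 = 2.1 mA.
Check: β·I_B = 2.83 mA > I_C = 2.1 mA, confirming saturation.

saturation; I_C ≈ 2.1 mA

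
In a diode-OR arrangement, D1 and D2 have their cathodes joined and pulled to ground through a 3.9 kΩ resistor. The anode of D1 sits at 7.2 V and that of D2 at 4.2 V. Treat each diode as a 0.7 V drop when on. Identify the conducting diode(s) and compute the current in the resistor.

Only D1 conducts; I_R ≈ 1.7 mA

Assume both conduct. Then node N would need to be at both 7.2−0.7 = 6.5 V and 4.2−0.7 = 3.5 V, which is impossible.
Assume only D1 conducts: V_N = 7.2 − 0.7 = 6.5 V, so I_R = 6.5/3.9 = 1.67 mA.
Check D2: its anode-to-cathode voltage is 4.2 − 6.5 = -2.3 V < 0.7 V, so it is off. The assumption is consistent.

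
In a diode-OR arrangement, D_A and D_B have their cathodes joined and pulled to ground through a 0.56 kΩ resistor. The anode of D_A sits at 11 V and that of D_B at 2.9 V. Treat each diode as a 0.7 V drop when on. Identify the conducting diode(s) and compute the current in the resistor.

Only D_A conducts; I_R ≈ 18 mA

Assume both conduct. Then node N would need to be at both 11−0.7 = 10.3 V and 2.9−0.7 = 2.2 V, which is impossible.
Assume only D_A conducts: V_N = 11 − 0.7 = 10.3 V, so I_R = 10.3/0.56 = 18.4 mA.
Check D_B: its anode-to-cathode voltage is 2.9 − 10.3 = -7.4 V < 0.7 V, so it is off. The assumption is consistent.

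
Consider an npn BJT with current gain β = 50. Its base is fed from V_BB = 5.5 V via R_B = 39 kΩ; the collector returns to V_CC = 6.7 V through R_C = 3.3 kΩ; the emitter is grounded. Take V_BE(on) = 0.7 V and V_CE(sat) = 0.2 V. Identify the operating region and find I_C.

Assume active: I_B = (5.5 − 0.7)/39 = 0.123 mA, giving I_C = β·I_B = 6.15 mA.
But then V_CE = 6.7 − 6.15×3.3 = -13.6 V < V_CE(sat) = 0.2 V — impossible in the active region.
So the transistor is saturated. With V_CE = 0.2 V, I_C = (V_CC − 0.2)/R_C = 6.5/3.3 = 1.97 mA.
Check: β·I_B = 6.15 mA > I_C = 1.97 mA, confirming saturation.

saturation; I_C ≈ 2 mA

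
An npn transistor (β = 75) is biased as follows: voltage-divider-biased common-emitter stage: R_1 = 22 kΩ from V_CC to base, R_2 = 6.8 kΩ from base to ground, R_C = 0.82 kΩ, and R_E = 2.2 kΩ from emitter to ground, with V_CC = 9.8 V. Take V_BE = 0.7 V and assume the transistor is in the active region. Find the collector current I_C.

I_C ≈ 0.7 mA

Thevenize the base divider: V_Th = V_CC·R_2/(R_1+R_2) = 9.8×6.8/28.8 = 2.31 V, R_Th = R_1‖R_2 = 5.19 kΩ.
Base-emitter loop: V_Th = I_B·R_Th + V_BE + (β+1)I_B·R_E, so I_B = (2.31 − 0.7) / (5.19 + 76×2.2) = 0.00936 mA.
I_C = β·I_B = 75×0.00936 = 0.702 mA, and I_E = (β+1)I_B = 0.711 mA.
V_CE = V_CC − I_C·R_C − I_E·R_E = 9.8 − 0.702×0.82 − 0.711×2.2 = 7.66 V.
V_CE = 7.66 V > 0.2 V confirms active-region operation.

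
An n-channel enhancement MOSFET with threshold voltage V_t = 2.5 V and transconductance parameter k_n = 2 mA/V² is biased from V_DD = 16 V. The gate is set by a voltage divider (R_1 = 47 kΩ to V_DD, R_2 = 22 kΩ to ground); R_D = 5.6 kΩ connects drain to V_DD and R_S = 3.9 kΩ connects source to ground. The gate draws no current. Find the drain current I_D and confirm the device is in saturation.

V_G = V_DD·R_2/(R_1+R_2) = 16×22/69 = 5.1 V.
Assume saturation: I_D = (k_n/2)(V_GS − V_t)² with V_GS = V_G − I_D·R_S = 5.1 − 3.9·I_D.
Substituting gives 15.2·I_D² − 21.3·I_D + 6.77 = 0, with roots I_D = 0.488 or 0.912 mA.
The root I_D = 0.912 mA gives V_GS = 1.55 V ≤ V_t, so take I_D = 0.488 mA.
Then V_GS = 3.2 V and V_DS = V_DD − I_D(R_D+R_S) = 16 − 0.488×9.5 = 11.4 V.
Saturation requires V_DS ≥ V_GS − V_t = 0.699 V; 11.4 ≥ 0.699 ✓.

I_D ≈ 0.49 mA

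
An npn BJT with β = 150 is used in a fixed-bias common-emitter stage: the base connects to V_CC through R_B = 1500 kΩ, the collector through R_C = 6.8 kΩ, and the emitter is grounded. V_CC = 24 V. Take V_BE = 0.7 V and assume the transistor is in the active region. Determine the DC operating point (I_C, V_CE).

I_C ≈ 2.3 mA, V_CE ≈ 8.2 V

Base loop: V_CC = I_B·R_B + V_BE, so I_B = (24 − 0.7)/1500 kΩ = 0.0155 mA.
In the active region I_C = β·I_B = 150 × 0.0155 = 2.33 mA.
Collector loop: V_CE = V_CC − I_C·R_C = 24 − 2.33×6.8 = 8.16 V.
Since V_CE = 8.16 V > V_CE(sat) ≈ 0.2 V, the transistor is in the active region as assumed.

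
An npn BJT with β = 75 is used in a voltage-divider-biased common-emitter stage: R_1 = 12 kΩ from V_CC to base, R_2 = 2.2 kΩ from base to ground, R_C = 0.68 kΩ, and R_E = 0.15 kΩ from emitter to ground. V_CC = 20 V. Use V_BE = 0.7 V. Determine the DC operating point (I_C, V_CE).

Thevenize the base divider: V_Th = V_CC·R_2/(R_1+R_2) = 20×2.2/14.2 = 3.1 V, R_Th = R_1‖R_2 = 1.86 kΩ.
Base-emitter loop: V_Th = I_B·R_Th + V_BE + (β+1)I_B·R_E, so I_B = (3.1 − 0.7) / (1.86 + 76×0.15) = 0.181 mA.
I_C = β·I_B = 75×0.181 = 13.6 mA, and I_E = (β+1)I_B = 13.7 mA.
V_CE = V_CC − I_C·R_C − I_E·R_E = 20 − 13.6×0.68 − 13.7×0.15 = 8.71 V.
V_CE = 8.71 V > 0.2 V confirms active-region operation.

I_C ≈ 14 mA, V_CE ≈ 8.7 V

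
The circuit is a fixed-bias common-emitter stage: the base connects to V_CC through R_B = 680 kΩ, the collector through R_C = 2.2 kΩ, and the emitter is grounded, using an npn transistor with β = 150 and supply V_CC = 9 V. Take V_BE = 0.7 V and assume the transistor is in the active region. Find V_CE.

V_CE ≈ 5 V

Base loop: V_CC = I_B·R_B + V_BE, so I_B = (9 − 0.7)/680 kΩ = 0.0122 mA.
In the active region I_C = β·I_B = 150 × 0.0122 = 1.83 mA.
Collector loop: V_CE = V_CC − I_C·R_C = 9 − 1.83×2.2 = 4.97 V.
Since V_CE = 4.97 V > V_CE(sat) ≈ 0.2 V, the transistor is in the active region as assumed.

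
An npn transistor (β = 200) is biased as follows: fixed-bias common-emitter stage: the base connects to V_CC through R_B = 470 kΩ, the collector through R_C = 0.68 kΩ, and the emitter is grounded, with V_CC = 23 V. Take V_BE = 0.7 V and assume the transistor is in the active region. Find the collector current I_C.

I_C ≈ 9.5 mA

Base loop: V_CC = I_B·R_B + V_BE, so I_B = (23 − 0.7)/470 kΩ = 0.0474 mA.
In the active region I_C = β·I_B = 200 × 0.0474 = 9.49 mA.
Collector loop: V_CE = V_CC − I_C·R_C = 23 − 9.49×0.68 = 16.5 V.
Since V_CE = 16.5 V > V_CE(sat) ≈ 0.2 V, the transistor is in the active region as assumed.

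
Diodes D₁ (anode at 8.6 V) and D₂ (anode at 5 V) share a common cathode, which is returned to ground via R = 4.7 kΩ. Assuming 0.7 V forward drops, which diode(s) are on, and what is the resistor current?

Only D₁ conducts; I_R ≈ 1.7 mA

Assume both conduct. Then node N would need to be at both 8.6−0.7 = 7.9 V and 5−0.7 = 4.3 V, which is impossible.
Assume only D₁ conducts: V_N = 8.6 − 0.7 = 7.9 V, so I_R = 7.9/4.7 = 1.68 mA.
Check D₂: its anode-to-cathode voltage is 5 − 7.9 = -2.9 V < 0.7 V, so it is off. The assumption is consistent.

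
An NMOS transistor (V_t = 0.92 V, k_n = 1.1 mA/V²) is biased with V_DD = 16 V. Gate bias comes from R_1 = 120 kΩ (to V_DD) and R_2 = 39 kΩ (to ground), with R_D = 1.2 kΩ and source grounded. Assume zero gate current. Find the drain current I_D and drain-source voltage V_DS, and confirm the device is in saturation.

V_G = V_DD·R_2/(R_1+R_2) = 16×39/159 = 3.92 V. With the source grounded, V_GS = V_G = 3.92 V.
Assume saturation: I_D = (k_n/2)(V_GS − V_t)² = (1.1/2)×(3.92 − 0.92)² = 0.55×3² = 4.96 mA.
V_DS = V_DD − I_D·R_D = 16 − 4.96×1.2 = 10 V.
Saturation requires V_DS ≥ V_GS − V_t = 3 V; 10 ≥ 3 ✓.

I_D ≈ 5 mA, V_DS ≈ 10 V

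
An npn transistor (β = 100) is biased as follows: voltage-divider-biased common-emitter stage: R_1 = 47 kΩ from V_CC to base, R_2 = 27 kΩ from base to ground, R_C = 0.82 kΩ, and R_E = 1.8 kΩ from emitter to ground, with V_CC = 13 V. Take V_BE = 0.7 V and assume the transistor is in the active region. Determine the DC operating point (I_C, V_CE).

I_C ≈ 2 mA, V_CE ≈ 7.6 V

Thevenize the base divider: V_Th = V_CC·R_2/(R_1+R_2) = 13×27/74 = 4.74 V, R_Th = R_1‖R_2 = 17.1 kΩ.
Base-emitter loop: V_Th = I_B·R_Th + V_BE + (β+1)I_B·R_E, so I_B = (4.74 − 0.7) / (17.1 + 101×1.8) = 0.0203 mA.
I_C = β·I_B = 100×0.0203 = 2.03 mA, and I_E = (β+1)I_B = 2.05 mA.
V_CE = V_CC − I_C·R_C − I_E·R_E = 13 − 2.03×0.82 − 2.05×1.8 = 7.64 V.
V_CE = 7.64 V > 0.2 V confirms active-region operation.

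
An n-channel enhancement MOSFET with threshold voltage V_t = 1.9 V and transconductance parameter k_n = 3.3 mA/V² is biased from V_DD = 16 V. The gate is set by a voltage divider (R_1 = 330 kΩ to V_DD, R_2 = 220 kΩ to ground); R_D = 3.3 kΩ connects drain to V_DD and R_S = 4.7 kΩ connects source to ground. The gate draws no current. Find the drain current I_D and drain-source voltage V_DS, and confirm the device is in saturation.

I_D ≈ 0.81 mA, V_DS ≈ 9.5 V

V_G = V_DD·R_2/(R_1+R_2) = 16×220/550 = 6.4 V.
Assume saturation: I_D = (k_n/2)(V_GS − V_t)² with V_GS = V_G − I_D·R_S = 6.4 − 4.7·I_D.
Substituting gives 36.4·I_D² − 70.8·I_D + 33.4 = 0, with roots I_D = 0.809 or 1.13 mA.
The root I_D = 1.13 mA gives V_GS = 1.07 V ≤ V_t, so take I_D = 0.809 mA.
Then V_GS = 2.6 V and V_DS = V_DD − I_D(R_D+R_S) = 16 − 0.809×8 = 9.53 V.
Saturation requires V_DS ≥ V_GS − V_t = 0.7 V; 9.53 ≥ 0.7 ✓.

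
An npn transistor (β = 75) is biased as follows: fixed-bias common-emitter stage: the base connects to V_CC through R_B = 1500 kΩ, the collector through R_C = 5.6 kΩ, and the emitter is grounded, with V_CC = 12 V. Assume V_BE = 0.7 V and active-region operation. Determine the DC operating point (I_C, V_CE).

Base loop: V_CC = I_B·R_B + V_BE, so I_B = (12 − 0.7)/1500 kΩ = 0.00753 mA.
In the active region I_C = β·I_B = 75 × 0.00753 = 0.565 mA.
Collector loop: V_CE = V_CC − I_C·R_C = 12 − 0.565×5.6 = 8.84 V.
Since V_CE = 8.84 V > V_CE(sat) ≈ 0.2 V, the transistor is in the active region as assumed.

I_C ≈ 0.57 mA, V_CE ≈ 8.8 V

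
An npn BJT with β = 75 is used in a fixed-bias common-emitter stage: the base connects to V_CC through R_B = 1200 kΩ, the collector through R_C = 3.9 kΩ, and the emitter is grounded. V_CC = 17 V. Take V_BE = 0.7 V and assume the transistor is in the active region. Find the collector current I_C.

I_C ≈ 1 mA

Base loop: V_CC = I_B·R_B + V_BE, so I_B = (17 − 0.7)/1200 kΩ = 0.0136 mA.
In the active region I_C = β·I_B = 75 × 0.0136 = 1.02 mA.
Collector loop: V_CE = V_CC − I_C·R_C = 17 − 1.02×3.9 = 13 V.
Since V_CE = 13 V > V_CE(sat) ≈ 0.2 V, the transistor is in the active region as assumed.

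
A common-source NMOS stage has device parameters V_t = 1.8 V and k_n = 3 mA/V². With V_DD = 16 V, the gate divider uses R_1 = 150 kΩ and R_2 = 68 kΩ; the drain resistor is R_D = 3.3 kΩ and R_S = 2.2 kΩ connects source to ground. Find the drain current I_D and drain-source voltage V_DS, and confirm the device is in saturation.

V_G = V_DD·R_2/(R_1+R_2) = 16×68/218 = 4.99 V.
Assume saturation: I_D = (k_n/2)(V_GS − V_t)² with V_GS = V_G − I_D·R_S = 4.99 − 2.2·I_D.
Substituting gives 7.26·I_D² − 22.1·I_D + 15.3 = 0, with roots I_D = 1.07 or 1.97 mA.
The root I_D = 1.97 mA gives V_GS = 0.654 V ≤ V_t, so take I_D = 1.07 mA.
Then V_GS = 2.64 V and V_DS = V_DD − I_D(R_D+R_S) = 16 − 1.07×5.5 = 10.1 V.
Saturation requires V_DS ≥ V_GS − V_t = 0.843 V; 10.1 ≥ 0.843 ✓.

I_D ≈ 1.1 mA, V_DS ≈ 10 V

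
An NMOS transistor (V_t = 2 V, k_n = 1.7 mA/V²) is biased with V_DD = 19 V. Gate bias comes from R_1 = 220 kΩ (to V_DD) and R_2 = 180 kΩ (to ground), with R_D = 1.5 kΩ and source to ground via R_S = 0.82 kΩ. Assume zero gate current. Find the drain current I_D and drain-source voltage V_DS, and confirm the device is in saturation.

V_G = V_DD·R_2/(R_1+R_2) = 19×180/400 = 8.55 V.
Assume saturation: I_D = (k_n/2)(V_GS − V_t)² with V_GS = V_G − I_D·R_S = 8.55 − 0.82·I_D.
Substituting gives 0.572·I_D² − 10.1·I_D + 36.5 = 0, with roots I_D = 5.02 or 12.7 mA.
The root I_D = 12.7 mA gives V_GS = -1.87 V ≤ V_t, so take I_D = 5.02 mA.
Then V_GS = 4.43 V and V_DS = V_DD − I_D(R_D+R_S) = 19 − 5.02×2.32 = 7.35 V.
Saturation requires V_DS ≥ V_GS − V_t = 2.43 V; 7.35 ≥ 2.43 ✓.

I_D ≈ 5 mA, V_DS ≈ 7.3 V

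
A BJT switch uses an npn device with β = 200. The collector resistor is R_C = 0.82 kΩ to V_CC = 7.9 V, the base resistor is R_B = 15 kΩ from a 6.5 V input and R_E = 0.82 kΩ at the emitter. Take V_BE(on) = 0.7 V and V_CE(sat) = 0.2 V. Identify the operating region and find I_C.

Assume active: I_B = (6.5 − 0.7)/(15 + 201×0.82) = 0.0323 mA, I_C = β·I_B = 6.45 mA.
Then V_CE = 7.9 − 6.45×0.82 − 6.48×0.82 = -2.71 V < 0.2 V — the active assumption fails.
Re-solve with V_CE = 0.2 V. KCL at the emitter: V_E/R_E = (V_BB−0.7−V_E)/R_B + (V_CC−0.2−V_E)/R_C, giving V_E = 3.9 V.
I_C = (V_CC − 0.2 − V_E)/R_C = (7.7 − 3.9)/0.82 = 4.63 mA.
Check: I_B = (5.8 − 3.9)/15 = 0.127 mA, and β·I_B = 25.3 mA > I_C, confirming saturation.

saturation; I_C ≈ 4.6 mA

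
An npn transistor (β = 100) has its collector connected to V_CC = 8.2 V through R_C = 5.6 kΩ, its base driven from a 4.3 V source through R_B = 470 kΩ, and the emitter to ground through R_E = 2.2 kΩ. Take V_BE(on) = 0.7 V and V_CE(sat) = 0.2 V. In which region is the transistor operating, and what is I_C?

Assume active. Base-emitter loop: I_B = (V_BB − V_BE)/(R_B + (β+1)R_E) = (4.3 − 0.7)/(470 + 101×2.2) = 0.0052 mA.
I_C = β·I_B = 100×0.0052 = 0.52 mA.
V_CE = V_CC − I_C·R_C − I_E·R_E = 8.2 − 0.52×5.6 − 0.525×2.2 = 4.13 V > V_CE(sat), so the active-region assumption holds.

active; I_C ≈ 0.52 mA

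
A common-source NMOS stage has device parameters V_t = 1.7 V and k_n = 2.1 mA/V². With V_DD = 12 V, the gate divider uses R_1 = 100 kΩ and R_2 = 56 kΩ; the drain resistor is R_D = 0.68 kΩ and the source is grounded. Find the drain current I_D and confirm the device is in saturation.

V_G = V_DD·R_2/(R_1+R_2) = 12×56/156 = 4.31 V. With the source grounded, V_GS = V_G = 4.31 V.
Assume saturation: I_D = (k_n/2)(V_GS − V_t)² = (2.1/2)×(4.31 − 1.7)² = 1.05×2.61² = 7.14 mA.
V_DS = V_DD − I_D·R_D = 12 − 7.14×0.68 = 7.14 V.
Saturation requires V_DS ≥ V_GS − V_t = 2.61 V; 7.14 ≥ 2.61 ✓.

I_D ≈ 7.1 mA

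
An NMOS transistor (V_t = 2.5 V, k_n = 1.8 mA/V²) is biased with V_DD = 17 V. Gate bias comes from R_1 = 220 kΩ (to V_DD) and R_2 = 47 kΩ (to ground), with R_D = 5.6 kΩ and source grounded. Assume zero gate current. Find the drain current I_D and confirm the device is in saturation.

I_D ≈ 0.22 mA

V_G = V_DD·R_2/(R_1+R_2) = 17×47/267 = 2.99 V. With the source grounded, V_GS = V_G = 2.99 V.
Assume saturation: I_D = (k_n/2)(V_GS − V_t)² = (1.8/2)×(2.99 − 2.5)² = 0.9×0.493² = 0.218 mA.
V_DS = V_DD − I_D·R_D = 17 − 0.218×5.6 = 15.8 V.
Saturation requires V_DS ≥ V_GS − V_t = 0.493 V; 15.8 ≥ 0.493 ✓.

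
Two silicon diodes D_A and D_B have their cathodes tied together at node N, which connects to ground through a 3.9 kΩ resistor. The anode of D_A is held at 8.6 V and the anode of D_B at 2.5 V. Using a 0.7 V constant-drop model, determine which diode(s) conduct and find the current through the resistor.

Only D_A conducts; I_R ≈ 2 mA

Assume both conduct. Then node N would need to be at both 8.6−0.7 = 7.9 V and 2.5−0.7 = 1.8 V, which is impossible.
Assume only D_A conducts: V_N = 8.6 − 0.7 = 7.9 V, so I_R = 7.9/3.9 = 2.03 mA.
Check D_B: its anode-to-cathode voltage is 2.5 − 7.9 = -5.4 V < 0.7 V, so it is off. The assumption is consistent.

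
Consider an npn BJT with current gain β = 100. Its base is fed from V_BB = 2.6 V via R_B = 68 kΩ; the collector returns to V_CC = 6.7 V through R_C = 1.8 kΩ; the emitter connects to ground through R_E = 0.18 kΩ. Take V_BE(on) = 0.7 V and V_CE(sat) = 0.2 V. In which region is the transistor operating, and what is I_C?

active; I_C ≈ 2.2 mA

Assume active. Base-emitter loop: I_B = (V_BB − V_BE)/(R_B + (β+1)R_E) = (2.6 − 0.7)/(68 + 101×0.18) = 0.022 mA.
I_C = β·I_B = 100×0.022 = 2.2 mA.
V_CE = V_CC − I_C·R_C − I_E·R_E = 6.7 − 2.2×1.8 − 2.23×0.18 = 2.33 V > V_CE(sat), so the active-region assumption holds.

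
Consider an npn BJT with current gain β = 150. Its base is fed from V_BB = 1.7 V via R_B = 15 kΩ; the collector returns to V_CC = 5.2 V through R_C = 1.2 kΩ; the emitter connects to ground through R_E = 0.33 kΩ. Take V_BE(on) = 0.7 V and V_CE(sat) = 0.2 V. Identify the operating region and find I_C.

Assume active. Base-emitter loop: I_B = (V_BB − V_BE)/(R_B + (β+1)R_E) = (1.7 − 0.7)/(15 + 151×0.33) = 0.0154 mA.
I_C = β·I_B = 150×0.0154 = 2.31 mA.
V_CE = V_CC − I_C·R_C − I_E·R_E = 5.2 − 2.31×1.2 − 2.33×0.33 = 1.65 V > V_CE(sat), so the active-region assumption holds.

active; I_C ≈ 2.3 mA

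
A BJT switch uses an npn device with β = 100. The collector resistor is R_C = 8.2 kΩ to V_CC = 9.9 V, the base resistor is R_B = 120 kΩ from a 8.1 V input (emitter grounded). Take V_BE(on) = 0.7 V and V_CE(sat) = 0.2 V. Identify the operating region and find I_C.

saturation; I_C ≈ 1.2 mA

Assume active: I_B = (8.1 − 0.7)/120 = 0.0617 mA, giving I_C = β·I_B = 6.17 mA.
But then V_CE = 9.9 − 6.17×8.2 = -40.7 V < V_CE(sat) = 0.2 V — impossible in the active region.
So the transistor is saturated. With V_CE = 0.2 V, I_C = (V_CC − 0.2)/R_C = 9.7/8.2 = 1.18 mA.
Check: β·I_B = 6.17 mA > I_C = 1.18 mA, confirming saturation.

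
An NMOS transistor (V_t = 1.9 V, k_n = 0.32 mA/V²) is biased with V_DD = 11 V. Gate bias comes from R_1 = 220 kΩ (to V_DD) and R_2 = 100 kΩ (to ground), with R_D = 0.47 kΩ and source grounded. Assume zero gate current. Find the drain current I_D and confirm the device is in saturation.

V_G = V_DD·R_2/(R_1+R_2) = 11×100/320 = 3.44 V. With the source grounded, V_GS = V_G = 3.44 V.
Assume saturation: I_D = (k_n/2)(V_GS − V_t)² = (0.32/2)×(3.44 − 1.9)² = 0.16×1.54² = 0.378 mA.
V_DS = V_DD − I_D·R_D = 11 − 0.378×0.47 = 10.8 V.
Saturation requires V_DS ≥ V_GS − V_t = 1.54 V; 10.8 ≥ 1.54 ✓.

I_D ≈ 0.38 mA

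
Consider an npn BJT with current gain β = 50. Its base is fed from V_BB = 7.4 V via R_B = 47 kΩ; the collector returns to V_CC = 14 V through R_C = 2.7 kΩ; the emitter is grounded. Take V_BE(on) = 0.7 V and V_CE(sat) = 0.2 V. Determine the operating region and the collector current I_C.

saturation; I_C ≈ 5.1 mA

Assume active: I_B = (7.4 − 0.7)/47 = 0.143 mA, giving I_C = β·I_B = 7.13 mA.
But then V_CE = 14 − 7.13×2.7 = -5.24 V < V_CE(sat) = 0.2 V — impossible in the active region.
So the transistor is saturated. With V_CE = 0.2 V, I_C = (V_CC − 0.2)/R_C = 13.8/2.7 = 5.11 mA.
Check: β·I_B = 7.13 mA > I_C = 5.11 mA, confirming saturation.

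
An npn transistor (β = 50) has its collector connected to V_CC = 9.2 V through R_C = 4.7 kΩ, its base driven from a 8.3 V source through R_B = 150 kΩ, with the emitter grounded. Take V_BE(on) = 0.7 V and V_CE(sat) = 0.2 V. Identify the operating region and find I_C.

saturation; I_C ≈ 1.9 mA

Assume active: I_B = (8.3 − 0.7)/150 = 0.0507 mA, giving I_C = β·I_B = 2.53 mA.
But then V_CE = 9.2 − 2.53×4.7 = -2.71 V < V_CE(sat) = 0.2 V — impossible in the active region.
So the transistor is saturated. With V_CE = 0.2 V, I_C = (V_CC − 0.2)/R_C = 9/4.7 = 1.91 mA.
Check: β·I_B = 2.53 mA > I_C = 1.91 mA, confirming saturation.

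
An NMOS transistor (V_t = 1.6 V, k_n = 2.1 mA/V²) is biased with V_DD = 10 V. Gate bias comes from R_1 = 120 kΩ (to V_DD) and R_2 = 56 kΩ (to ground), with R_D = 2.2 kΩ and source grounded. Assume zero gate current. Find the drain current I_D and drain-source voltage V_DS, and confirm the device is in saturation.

V_G = V_DD·R_2/(R_1+R_2) = 10×56/176 = 3.18 V. With the source grounded, V_GS = V_G = 3.18 V.
Assume saturation: I_D = (k_n/2)(V_GS − V_t)² = (2.1/2)×(3.18 − 1.6)² = 1.05×1.58² = 2.63 mA.
V_DS = V_DD − I_D·R_D = 10 − 2.63×2.2 = 4.22 V.
Saturation requires V_DS ≥ V_GS − V_t = 1.58 V; 4.22 ≥ 1.58 ✓.

I_D ≈ 2.6 mA, V_DS ≈ 4.2 V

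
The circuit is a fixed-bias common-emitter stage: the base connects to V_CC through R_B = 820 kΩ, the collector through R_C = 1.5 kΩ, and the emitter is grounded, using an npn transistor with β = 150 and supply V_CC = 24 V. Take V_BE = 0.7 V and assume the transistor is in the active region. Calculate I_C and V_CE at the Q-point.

I_C ≈ 4.3 mA, V_CE ≈ 18 V

Base loop: V_CC = I_B·R_B + V_BE, so I_B = (24 − 0.7)/820 kΩ = 0.0284 mA.
In the active region I_C = β·I_B = 150 × 0.0284 = 4.26 mA.
Collector loop: V_CE = V_CC − I_C·R_C = 24 − 4.26×1.5 = 17.6 V.
Since V_CE = 17.6 V > V_CE(sat) ≈ 0.2 V, the transistor is in the active region as assumed.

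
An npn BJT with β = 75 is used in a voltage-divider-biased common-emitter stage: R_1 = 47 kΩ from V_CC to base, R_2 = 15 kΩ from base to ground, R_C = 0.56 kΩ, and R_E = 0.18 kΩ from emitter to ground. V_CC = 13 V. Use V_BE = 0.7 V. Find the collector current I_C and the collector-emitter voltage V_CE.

I_C ≈ 7.3 mA, V_CE ≈ 7.6 V

Thevenize the base divider: V_Th = V_CC·R_2/(R_1+R_2) = 13×15/62 = 3.15 V, R_Th = R_1‖R_2 = 11.4 kΩ.
Base-emitter loop: V_Th = I_B·R_Th + V_BE + (β+1)I_B·R_E, so I_B = (3.15 − 0.7) / (11.4 + 76×0.18) = 0.0976 mA.
I_C = β·I_B = 75×0.0976 = 7.32 mA, and I_E = (β+1)I_B = 7.42 mA.
V_CE = V_CC − I_C·R_C − I_E·R_E = 13 − 7.32×0.56 − 7.42×0.18 = 7.57 V.
V_CE = 7.57 V > 0.2 V confirms active-region operation.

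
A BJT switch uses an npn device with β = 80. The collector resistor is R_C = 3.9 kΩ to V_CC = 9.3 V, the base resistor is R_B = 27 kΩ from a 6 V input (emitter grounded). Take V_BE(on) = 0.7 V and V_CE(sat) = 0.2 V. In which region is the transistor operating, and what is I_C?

Assume active: I_B = (6 − 0.7)/27 = 0.196 mA, giving I_C = β·I_B = 15.7 mA.
But then V_CE = 9.3 − 15.7×3.9 = -51.9 V < V_CE(sat) = 0.2 V — impossible in the active region.
So the transistor is saturated. With V_CE = 0.2 V, I_C = (V_CC − 0.2)/R_C = 9.1/3.9 = 2.33 mA.
Check: β·I_B = 15.7 mA > I_C = 2.33 mA, confirming saturation.

saturation; I_C ≈ 2.3 mA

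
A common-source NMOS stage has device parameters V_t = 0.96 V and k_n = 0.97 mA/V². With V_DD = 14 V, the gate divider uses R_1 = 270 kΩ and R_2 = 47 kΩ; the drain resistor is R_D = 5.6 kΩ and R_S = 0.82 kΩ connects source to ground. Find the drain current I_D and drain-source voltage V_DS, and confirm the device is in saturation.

V_G = V_DD·R_2/(R_1+R_2) = 14×47/317 = 2.08 V.
Assume saturation: I_D = (k_n/2)(V_GS − V_t)² with V_GS = V_G − I_D·R_S = 2.08 − 0.82·I_D.
Substituting gives 0.326·I_D² − 1.89·I_D + 0.604 = 0, with roots I_D = 0.34 or 5.45 mA.
The root I_D = 5.45 mA gives V_GS = -2.39 V ≤ V_t, so take I_D = 0.34 mA.
Then V_GS = 1.8 V and V_DS = V_DD − I_D(R_D+R_S) = 14 − 0.34×6.42 = 11.8 V.
Saturation requires V_DS ≥ V_GS − V_t = 0.837 V; 11.8 ≥ 0.837 ✓.

I_D ≈ 0.34 mA, V_DS ≈ 12 V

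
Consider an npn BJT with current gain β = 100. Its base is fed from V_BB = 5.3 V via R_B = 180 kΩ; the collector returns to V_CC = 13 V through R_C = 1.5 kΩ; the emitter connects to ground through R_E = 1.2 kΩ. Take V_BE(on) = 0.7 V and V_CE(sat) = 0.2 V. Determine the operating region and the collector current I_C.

active; I_C ≈ 1.5 mA

Assume active. Base-emitter loop: I_B = (V_BB − V_BE)/(R_B + (β+1)R_E) = (5.3 − 0.7)/(180 + 101×1.2) = 0.0153 mA.
I_C = β·I_B = 100×0.0153 = 1.53 mA.
V_CE = V_CC − I_C·R_C − I_E·R_E = 13 − 1.53×1.5 − 1.54×1.2 = 8.86 V > V_CE(sat), so the active-region assumption holds.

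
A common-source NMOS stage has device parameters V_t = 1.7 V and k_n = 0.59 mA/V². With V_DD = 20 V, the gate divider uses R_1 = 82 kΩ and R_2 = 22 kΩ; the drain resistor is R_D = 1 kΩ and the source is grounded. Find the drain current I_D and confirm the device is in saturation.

V_G = V_DD·R_2/(R_1+R_2) = 20×22/104 = 4.23 V. With the source grounded, V_GS = V_G = 4.23 V.
Assume saturation: I_D = (k_n/2)(V_GS − V_t)² = (0.59/2)×(4.23 − 1.7)² = 0.295×2.53² = 1.89 mA.
V_DS = V_DD − I_D·R_D = 20 − 1.89×1 = 18.1 V.
Saturation requires V_DS ≥ V_GS − V_t = 2.53 V; 18.1 ≥ 2.53 ✓.

I_D ≈ 1.9 mA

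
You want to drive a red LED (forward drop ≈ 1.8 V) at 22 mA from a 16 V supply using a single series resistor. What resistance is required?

The resistor drops V_S − V_D = 16 − 1.8 = 14.2 V at 22 mA.
R = 14.2 V / 22 mA = 0.645 kΩ.

R ≈ 0.65 kΩ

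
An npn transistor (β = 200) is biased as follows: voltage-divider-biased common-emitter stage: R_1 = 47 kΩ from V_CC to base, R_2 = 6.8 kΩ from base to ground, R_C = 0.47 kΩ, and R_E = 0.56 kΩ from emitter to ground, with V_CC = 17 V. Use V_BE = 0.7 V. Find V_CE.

V_CE ≈ 14 V

Thevenize the base divider: V_Th = V_CC·R_2/(R_1+R_2) = 17×6.8/53.8 = 2.15 V, R_Th = R_1‖R_2 = 5.94 kΩ.
Base-emitter loop: V_Th = I_B·R_Th + V_BE + (β+1)I_B·R_E, so I_B = (2.15 − 0.7) / (5.94 + 201×0.56) = 0.0122 mA.
I_C = β·I_B = 200×0.0122 = 2.45 mA, and I_E = (β+1)I_B = 2.46 mA.
V_CE = V_CC − I_C·R_C − I_E·R_E = 17 − 2.45×0.47 − 2.46×0.56 = 14.5 V.
V_CE = 14.5 V > 0.2 V confirms active-region operation.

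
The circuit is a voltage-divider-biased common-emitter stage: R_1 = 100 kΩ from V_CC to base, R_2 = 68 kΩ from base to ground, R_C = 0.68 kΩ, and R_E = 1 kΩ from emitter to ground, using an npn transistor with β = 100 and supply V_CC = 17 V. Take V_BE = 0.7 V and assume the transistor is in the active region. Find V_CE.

V_CE ≈ 9.6 V

Thevenize the base divider: V_Th = V_CC·R_2/(R_1+R_2) = 17×68/168 = 6.88 V, R_Th = R_1‖R_2 = 40.5 kΩ.
Base-emitter loop: V_Th = I_B·R_Th + V_BE + (β+1)I_B·R_E, so I_B = (6.88 − 0.7) / (40.5 + 101×1) = 0.0437 mA.
I_C = β·I_B = 100×0.0437 = 4.37 mA, and I_E = (β+1)I_B = 4.41 mA.
V_CE = V_CC − I_C·R_C − I_E·R_E = 17 − 4.37×0.68 − 4.41×1 = 9.62 V.
V_CE = 9.62 V > 0.2 V confirms active-region operation.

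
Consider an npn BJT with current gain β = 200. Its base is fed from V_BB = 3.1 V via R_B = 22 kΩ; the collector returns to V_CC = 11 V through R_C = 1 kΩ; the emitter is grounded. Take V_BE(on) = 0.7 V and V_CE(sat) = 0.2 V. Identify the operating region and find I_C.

Assume active: I_B = (3.1 − 0.7)/22 = 0.109 mA, giving I_C = β·I_B = 21.8 mA.
But then V_CE = 11 − 21.8×1 = -10.8 V < V_CE(sat) = 0.2 V — impossible in the active region.
So the transistor is saturated. With V_CE = 0.2 V, I_C = (V_CC − 0.2)/R_C = 10.8/1 = 10.8 mA.
Check: β·I_B = 21.8 mA > I_C = 10.8 mA, confirming saturation.

saturation; I_C ≈ 11 mA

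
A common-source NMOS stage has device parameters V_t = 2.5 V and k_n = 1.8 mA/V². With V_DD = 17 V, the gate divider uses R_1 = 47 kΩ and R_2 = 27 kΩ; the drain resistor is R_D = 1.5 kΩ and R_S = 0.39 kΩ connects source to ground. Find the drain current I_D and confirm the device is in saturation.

I_D ≈ 4.1 mA

V_G = V_DD·R_2/(R_1+R_2) = 17×27/74 = 6.2 V.
Assume saturation: I_D = (k_n/2)(V_GS − V_t)² with V_GS = V_G − I_D·R_S = 6.2 − 0.39·I_D.
Substituting gives 0.137·I_D² − 3.6·I_D + 12.3 = 0, with roots I_D = 4.05 or 22.2 mA.
The root I_D = 22.2 mA gives V_GS = -2.47 V ≤ V_t, so take I_D = 4.05 mA.
Then V_GS = 4.62 V and V_DS = V_DD − I_D(R_D+R_S) = 17 − 4.05×1.89 = 9.34 V.
Saturation requires V_DS ≥ V_GS − V_t = 2.12 V; 9.34 ≥ 2.12 ✓.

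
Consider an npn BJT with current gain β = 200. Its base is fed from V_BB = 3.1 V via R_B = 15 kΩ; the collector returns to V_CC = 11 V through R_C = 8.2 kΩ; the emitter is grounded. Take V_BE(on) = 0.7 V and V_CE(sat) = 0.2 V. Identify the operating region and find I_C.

saturation; I_C ≈ 1.3 mA

Assume active: I_B = (3.1 − 0.7)/15 = 0.16 mA, giving I_C = β·I_B = 32 mA.
But then V_CE = 11 − 32×8.2 = -251 V < V_CE(sat) = 0.2 V — impossible in the active region.
So the transistor is saturated. With V_CE = 0.2 V, I_C = (V_CC − 0.2)/R_C = 10.8/8.2 = 1.32 mA.
Check: β·I_B = 32 mA > I_C = 1.32 mA, confirming saturation.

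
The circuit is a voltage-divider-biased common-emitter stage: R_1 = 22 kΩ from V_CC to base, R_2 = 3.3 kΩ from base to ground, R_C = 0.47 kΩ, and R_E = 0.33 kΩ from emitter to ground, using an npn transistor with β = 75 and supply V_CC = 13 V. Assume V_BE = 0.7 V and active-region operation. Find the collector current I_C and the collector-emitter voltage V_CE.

Thevenize the base divider: V_Th = V_CC·R_2/(R_1+R_2) = 13×3.3/25.3 = 1.7 V, R_Th = R_1‖R_2 = 2.87 kΩ.
Base-emitter loop: V_Th = I_B·R_Th + V_BE + (β+1)I_B·R_E, so I_B = (1.7 − 0.7) / (2.87 + 76×0.33) = 0.0356 mA.
I_C = β·I_B = 75×0.0356 = 2.67 mA, and I_E = (β+1)I_B = 2.71 mA.
V_CE = V_CC − I_C·R_C − I_E·R_E = 13 − 2.67×0.47 − 2.71×0.33 = 10.9 V.
V_CE = 10.9 V > 0.2 V confirms active-region operation.

I_C ≈ 2.7 mA, V_CE ≈ 11 V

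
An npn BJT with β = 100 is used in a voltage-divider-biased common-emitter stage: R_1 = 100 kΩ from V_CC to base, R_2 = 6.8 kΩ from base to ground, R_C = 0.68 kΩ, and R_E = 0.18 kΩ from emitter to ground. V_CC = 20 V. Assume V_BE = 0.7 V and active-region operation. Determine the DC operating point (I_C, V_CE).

Thevenize the base divider: V_Th = V_CC·R_2/(R_1+R_2) = 20×6.8/107 = 1.27 V, R_Th = R_1‖R_2 = 6.37 kΩ.
Base-emitter loop: V_Th = I_B·R_Th + V_BE + (β+1)I_B·R_E, so I_B = (1.27 − 0.7) / (6.37 + 101×0.18) = 0.0234 mA.
I_C = β·I_B = 100×0.0234 = 2.34 mA, and I_E = (β+1)I_B = 2.36 mA.
V_CE = V_CC − I_C·R_C − I_E·R_E = 20 − 2.34×0.68 − 2.36×0.18 = 18 V.
V_CE = 18 V > 0.2 V confirms active-region operation.

I_C ≈ 2.3 mA, V_CE ≈ 18 V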